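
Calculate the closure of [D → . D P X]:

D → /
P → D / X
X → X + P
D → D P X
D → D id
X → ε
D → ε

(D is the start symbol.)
{ [D → . /], [D → . D P X], [D → . D id], [D → .] }

To compute CLOSURE, for each item [A → α.Bβ] where B is a non-terminal, add [B → .γ] for all productions B → γ; repeat for the newly added items until nothing changes.

Start with: [D → . D P X]
  [D → . D P X] has the dot before D: add [D → . /], [D → . D id], [D → .]
No further items can be added.

CLOSURE = { [D → . /], [D → . D P X], [D → . D id], [D → .] }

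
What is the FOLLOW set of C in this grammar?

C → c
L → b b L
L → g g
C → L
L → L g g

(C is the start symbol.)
{ $ }

C is the start symbol, so $ ∈ FOLLOW(C).
C does not occur on any right-hand side.

Taking the union: FOLLOW(C) = { $ }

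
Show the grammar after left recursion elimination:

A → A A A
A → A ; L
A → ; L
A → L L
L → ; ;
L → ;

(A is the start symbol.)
A → ; L A'
A → L L A'
A' → A A A'
A' → ; L A'
A' → ε
L → ; ;
L → ;

A is directly left-recursive. The standard transformation for
  A → A α₁ | ... | A α_m | β₁ | ... | β_n
is
  A  → β₁ A' | ... | β_n A'
  A' → α₁ A' | ... | α_m A' | ε

A → ; L becomes A → ; L A'
A → L L becomes A → L L A'
A → A A A becomes A' → A A A'
A → A ; L becomes A' → ; L A'
Add A' → ε

Productions for other non-terminals are unchanged:
  L → ; ;
  L → ;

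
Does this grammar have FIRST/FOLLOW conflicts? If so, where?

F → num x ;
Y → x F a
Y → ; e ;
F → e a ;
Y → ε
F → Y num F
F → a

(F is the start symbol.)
A FIRST/FOLLOW conflict occurs when a non-terminal N has a nullable alternative N → β (β ⇒* ε) and another alternative N → α with FIRST(α) ∩ FOLLOW(N) ≠ ∅: on such a lookahead the parser cannot decide between expanding α and letting N vanish via β.

Nullable non-terminals: Y.

Y: nullable alternative(s) Y → ε; FOLLOW(Y) = { 'num' }
  Y → x F a: FIRST \ {ε} = { 'x' } — disjoint from FOLLOW(Y)
  Y → ; e ;: FIRST \ {ε} = { ';' } — disjoint from FOLLOW(Y)
  Y → ε: FIRST \ {ε} = { } — this is the only nullable alternative, skip

F has no nullable alternative, so no FIRST/FOLLOW check is needed there.

No FIRST/FOLLOW conflicts found.

Answer: No FIRST/FOLLOW conflicts.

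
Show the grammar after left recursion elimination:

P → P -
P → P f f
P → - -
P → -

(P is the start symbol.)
P → - - P'
P → - P'
P' → - P'
P' → f f P'
P' → ε

P is directly left-recursive. The standard transformation for
  A → A α₁ | ... | A α_m | β₁ | ... | β_n
is
  A  → β₁ A' | ... | β_n A'
  A' → α₁ A' | ... | α_m A' | ε

P → - - becomes P → - - P'
P → - becomes P → - P'
P → P - becomes P' → - P'
P → P f f becomes P' → f f P'
Add P' → ε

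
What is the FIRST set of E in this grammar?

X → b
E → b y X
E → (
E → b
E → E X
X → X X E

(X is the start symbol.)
{ '(', 'b' }

From E → b y X:
  - b is a terminal: add 'b' and stop
From E → (:
  - '(' is a terminal: add '(' and stop
From E → b:
  - b is a terminal: add 'b' and stop
From E → E X:
  - E is the symbol being defined: contributes nothing new
    E is not nullable, so stop

Collecting: FIRST(E) = { '(', 'b' }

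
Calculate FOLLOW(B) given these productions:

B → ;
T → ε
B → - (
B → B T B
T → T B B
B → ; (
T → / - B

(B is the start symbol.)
{ $, '-', '/', ';' }

B is the start symbol, so $ ∈ FOLLOW(B).
In B → B T B: B is followed by T B, add FIRST(T B) \ {ε} = { '-', '/', ';' }
In B → B T B: B is at the end; this adds FOLLOW(B) to itself — nothing new
In T → T B B: B is followed by B, add FIRST(B) \ {ε} = { '-', ';' }
In T → T B B: B is at the end, add FOLLOW(T)
In T → / - B: B is at the end, add FOLLOW(T)

The FOLLOW sets referred to above (computed the same way, to a fixed point):
  FOLLOW(T) = { '-', ';' }

Taking the union: FOLLOW(B) = { $, '-', '/', ';' }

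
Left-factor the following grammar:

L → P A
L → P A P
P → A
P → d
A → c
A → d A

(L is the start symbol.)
L → P A L'
L' → ε
L' → P
P → A
P → d
A → c
A → d A

Left-factoring transforms A → αβ₁ | αβ₂ into A → αA' and A' → β₁ | β₂
(α is the longest common prefix among the alternatives). Repeat until
no nonterminal has two alternatives with a common prefix.

Round 1: L has alternatives sharing prefix 'P A'. Introduce L': L → P A L'
  Add: L' → ε
  Add: L' → P

No remaining common prefixes — done.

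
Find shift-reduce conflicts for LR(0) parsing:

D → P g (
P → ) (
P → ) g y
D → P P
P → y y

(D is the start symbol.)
Augment with D' → D and build the canonical LR(0) collection (I0 = CLOSURE({[D' → . D]}), then GOTO on every symbol after a dot until no new states appear). It has 12 states:
  I0: { [D → . P P], [D → . P g (], [D' → . D], [P → . ) (], [P → . ) g y], [P → . y y] }  — shift
  I1: { [P → ) . (], [P → ) . g y] }  — shift
  I2: { [D' → D .] }  — accept
  I3: { [D → P . P], [D → P . g (], [P → . ) (], [P → . ) g y], [P → . y y] }  — shift
  I4: { [P → y . y] }  — shift
  I5: { [P → y y .] }  — reduce
  I6: { [D → P P .] }  — reduce
  I7: { [D → P g . (] }  — shift
  I8: { [D → P g ( .] }  — reduce
  I9: { [P → ) ( .] }  — reduce
  I10: { [P → ) g . y] }  — shift
  I11: { [P → ) g y .] }  — reduce

No state contains both a complete item and a shift item.

Answer: No shift-reduce conflicts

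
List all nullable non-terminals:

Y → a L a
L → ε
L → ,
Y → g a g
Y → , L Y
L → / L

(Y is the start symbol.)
{ 'L' }

ε-productions: L → ε
So L is immediately nullable.
No further non-terminal can be added: every production for the remaining non-terminals contains a terminal or a non-nullable non-terminal.
Nullable = { 'L' }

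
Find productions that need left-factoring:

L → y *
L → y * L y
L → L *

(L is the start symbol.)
Left-factoring is needed when two productions for the same non-terminal
share a common prefix on the right-hand side.

Productions for L:
  L → y *
  L → y * L y
  L → L *

Found common prefix 'y *' in productions for L

Answer: Yes, L has productions with common prefix 'y *'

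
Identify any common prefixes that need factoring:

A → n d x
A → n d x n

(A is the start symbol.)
Yes, A has productions with common prefix 'n d x'

Left-factoring is needed when two productions for the same non-terminal
share a common prefix on the right-hand side.

Productions for A:
  A → n d x
  A → n d x n

Found common prefix 'n d x' in productions for A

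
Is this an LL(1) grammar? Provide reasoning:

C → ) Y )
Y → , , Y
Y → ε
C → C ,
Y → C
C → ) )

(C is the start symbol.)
Relevant sets:
  FIRST(C) = { ')' }
  FOLLOW(Y) = { ')' }

For C:
  PREDICT(C → ')' Y ')') = { ')' }
  PREDICT(C → C ',') = { ')' }
  PREDICT(C → ')' ')') = { ')' }
For Y:
  PREDICT(Y → ',' ',' Y) = { ',' }
  PREDICT(Y → ε) = { ')' }
  PREDICT(Y → C) = { ')' }

Conflict found: Predict set conflict for C: { ')' }
The grammar is NOT LL(1).

Answer: No. Predict set conflict for C: { ')' }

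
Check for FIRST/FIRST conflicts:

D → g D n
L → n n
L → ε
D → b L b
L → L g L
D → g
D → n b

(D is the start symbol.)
Yes. D → g D n / D → g on { 'g' }; L → n n / L → L g L on { 'n' }

FIRST sets of the non-terminals at (or reachable through a nullable prefix from) the front of some alternative:
  FIRST(L) = { 'g', 'n', ε }

Productions for D:
  D → g D n: FIRST = { 'g' }
  D → b L b: FIRST = { 'b' }
  D → g: FIRST = { 'g' }
  D → n b: FIRST = { 'n' }
Productions for L:
  L → n n: FIRST = { 'n' }
  L → ε: FIRST = { ε }
  L → L g L: FIRST = { 'g', 'n' }

Conflict for D: D → g D n and D → g
  Overlap: { 'g' }
Conflict for L: L → n n and L → L g L
  Overlap: { 'n' }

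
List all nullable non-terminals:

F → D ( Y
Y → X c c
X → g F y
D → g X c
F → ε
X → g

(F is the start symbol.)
{ 'F' }

A non-terminal is nullable if it can derive ε (the empty string): either it has an ε-production, or it has a production whose right-hand side consists entirely of nullable non-terminals.

ε-productions: F → ε
So F is immediately nullable.
No further non-terminal can be added: every production for the remaining non-terminals contains a terminal or a non-nullable non-terminal.
Nullable = { 'F' }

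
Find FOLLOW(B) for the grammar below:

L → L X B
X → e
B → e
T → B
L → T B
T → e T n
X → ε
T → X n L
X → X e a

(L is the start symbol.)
{ $, 'e', 'n' }

To compute FOLLOW(B), find every occurrence of B on a right-hand side N → α B β: add FIRST(β) \ {ε}, and if β is empty or nullable also add FOLLOW(N). Iterate to a fixed point.

In L → L X B: B is at the end, add FOLLOW(L)
In T → B: B is at the end, add FOLLOW(T)
In L → T B: B is at the end, add FOLLOW(L)

The FOLLOW sets referred to above (computed the same way, to a fixed point):
  FOLLOW(L) = { $, 'e', 'n' }
  FOLLOW(T) = { 'e', 'n' }

Taking the union: FOLLOW(B) = { $, 'e', 'n' }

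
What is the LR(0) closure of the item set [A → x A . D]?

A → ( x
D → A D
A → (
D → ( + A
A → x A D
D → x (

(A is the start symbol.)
To compute CLOSURE, for each item [A → α.Bβ] where B is a non-terminal, add [B → .γ] for all productions B → γ; repeat for the newly added items until nothing changes.

Start with: [A → x A . D]
  [A → x A . D] has the dot before D: add [D → . A D], [D → . ( + A], [D → . x (]
  [D → . A D] has the dot before A: add [A → . ( x], [A → . (], [A → . x A D]
No further items can be added.

CLOSURE = { [A → . ( x], [A → . (], [A → . x A D], [A → x A . D], [D → . ( + A], [D → . A D], [D → . x (] }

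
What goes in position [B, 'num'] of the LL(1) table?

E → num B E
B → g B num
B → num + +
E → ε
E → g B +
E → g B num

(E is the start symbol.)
To find M[B, 'num'], we find productions for B where 'num' is in the predict set (PREDICT(N → α) = (FIRST(α) \ {ε}) ∪ (FOLLOW(N) if α ⇒* ε)).

B → g B num: PREDICT = { 'g' }
B → num + +: PREDICT = { 'num' }
  'num' is in predict set, so this production goes in M[B, 'num']

M[B, 'num'] = B → num + +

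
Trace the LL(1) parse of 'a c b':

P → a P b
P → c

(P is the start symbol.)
LL(1) parsing maintains a stack (initially the start symbol over $) and the input. At each step: if the stack top is a terminal, match it against the current input token; if it is a non-terminal N, replace it with the RHS of M[N, lookahead] (the unique production whose predict set contains the lookahead).

Stack is shown with the top on the left.

Stack    Input    Action
------------------------
P $      a c b $  output P → a P b
a P b $  a c b $  match 'a'
P b $    c b $    output P → c
c b $    c b $    match 'c'
b $      b $      match 'b'
$        $        accept

The string is accepted.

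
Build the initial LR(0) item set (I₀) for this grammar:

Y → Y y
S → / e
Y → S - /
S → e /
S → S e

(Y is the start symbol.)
{ [S → . / e], [S → . S e], [S → . e /], [Y → . S - /], [Y → . Y y], [Y' → . Y] }

First, augment the grammar with Y' → Y
I₀ = CLOSURE({ [Y' → . Y] }):
  [Y' → . Y] has the dot before Y: add [Y → . Y y], [Y → . S - /]
  [Y → . S - /] has the dot before S: add [S → . / e], [S → . e /], [S → . S e]
No further items can be added.

I₀ = { [S → . / e], [S → . S e], [S → . e /], [Y → . S - /], [Y → . Y y], [Y' → . Y] }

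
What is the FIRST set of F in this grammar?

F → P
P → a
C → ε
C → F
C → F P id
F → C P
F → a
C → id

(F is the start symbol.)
{ 'a', 'id' }

To compute FIRST(F), examine every production with F on the left-hand side, reading each right-hand side left to right until a non-nullable symbol is reached.

FIRST sets of the other non-terminals involved (by the same procedure, iterated to a fixed point):
  FIRST(P) = { 'a' }
  FIRST(C) = { 'a', 'id', ε }

From F → P:
  - P is a non-terminal: add FIRST(P) \ {ε} = { 'a' }
    P is not nullable, so stop
From F → C P:
  - C is a non-terminal: add FIRST(C) \ {ε} = { 'a', 'id' }
    C is nullable, so continue to the next symbol
  - P is a non-terminal: add FIRST(P) \ {ε} = { 'a' }
    P is not nullable, so stop
From F → a:
  - a is a terminal: add 'a' and stop

Collecting: FIRST(F) = { 'a', 'id' }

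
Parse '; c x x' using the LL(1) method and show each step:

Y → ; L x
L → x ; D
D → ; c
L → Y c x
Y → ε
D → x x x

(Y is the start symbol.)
Stack is shown with the top on the left.

Stack      Input      Action
----------------------------
Y $        ; c x x $  output Y → ; L x
; L x $    ; c x x $  match ';'
L x $      c x x $    output L → Y c x
Y c x x $  c x x $    output Y → ε
c x x $    c x x $    match 'c'
x x $      x x $      match 'x'
x $        x $        match 'x'
$          $          accept

The string is accepted.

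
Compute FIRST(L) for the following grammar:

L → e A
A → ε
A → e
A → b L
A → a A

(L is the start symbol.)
To compute FIRST(L), examine every production with L on the left-hand side, reading each right-hand side left to right until a non-nullable symbol is reached.

From L → e A:
  - e is a terminal: add 'e' and stop

Collecting: FIRST(L) = { 'e' }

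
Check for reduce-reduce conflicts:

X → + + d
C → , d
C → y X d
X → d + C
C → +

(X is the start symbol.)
No reduce-reduce conflicts

Augment with X' → X and build the canonical LR(0) collection (I0 = CLOSURE({[X' → . X]}), then GOTO on every symbol after a dot until no new states appear). It has 14 states:
  I0: { [X → . + + d], [X → . d + C], [X' → . X] }  — shift
  I1: { [X → + . + d] }  — shift
  I2: { [X' → X .] }  — accept
  I3: { [X → d . + C] }  — shift
  I4: { [C → . +], [C → . , d], [C → . y X d], [X → d + . C] }  — shift
  I5: { [C → + .] }  — reduce
  I6: { [C → , . d] }  — shift
  I7: { [X → d + C .] }  — reduce
  I8: { [C → y . X d], [X → . + + d], [X → . d + C] }  — shift
  I9: { [C → y X . d] }  — shift
  I10: { [C → y X d .] }  — reduce
  I11: { [C → , d .] }  — reduce
  I12: { [X → + + . d] }  — shift
  I13: { [X → + + d .] }  — reduce

No state contains more than one complete item.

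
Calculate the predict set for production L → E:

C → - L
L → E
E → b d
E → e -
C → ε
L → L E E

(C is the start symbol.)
{ 'b', 'e' }

PREDICT(L → E) = (FIRST(RHS) \ {ε}) ∪ (FOLLOW(L) if ε ∈ FIRST(RHS), i.e. RHS ⇒* ε)
FIRST(E) = { 'b', 'e' }
FIRST(E) = { 'b', 'e' }
ε ∉ FIRST(E), so FOLLOW(L) is not added.
PREDICT(L → E) = { 'b', 'e' }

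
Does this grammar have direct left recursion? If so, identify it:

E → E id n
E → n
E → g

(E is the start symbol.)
Direct left recursion occurs when N → N α for some non-terminal N (the right-hand side begins with the left-hand side itself).

E → E id n: LEFT RECURSIVE (starts with E)
E → n: starts with n
E → g: starts with g

The grammar has direct left recursion on: E.

Answer: Yes, E is left-recursive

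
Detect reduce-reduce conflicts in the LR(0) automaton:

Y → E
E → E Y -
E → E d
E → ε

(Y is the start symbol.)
Yes — I1: [E → .] vs [Y → E .]

A reduce-reduce conflict occurs when an LR(0) state has two complete items [A → α .] and [B → β .] — both call for a reduction, and with no lookahead the parser cannot choose between them.

Augment with Y' → Y and build the canonical LR(0) collection (I0 = CLOSURE({[Y' → . Y]}), then GOTO on every symbol after a dot until no new states appear). It has 6 states:
  I0: { [E → . E Y -], [E → . E d], [E → .], [Y → . E], [Y' → . Y] }  — reduce
  I1: { [E → . E Y -], [E → . E d], [E → .], [E → E . Y -], [E → E . d], [Y → . E], [Y → E .] }  — shift, 2 reduces
  I2: { [Y' → Y .] }  — accept
  I3: { [E → E Y . -] }  — shift
  I4: { [E → E d .] }  — reduce
  I5: { [E → E Y - .] }  — reduce

I1 contains complete items [E → .], [Y → E .] — reduce-reduce conflict.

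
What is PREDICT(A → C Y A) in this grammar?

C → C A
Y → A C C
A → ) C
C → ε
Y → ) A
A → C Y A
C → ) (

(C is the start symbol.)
{ ')' }

PREDICT(A → C Y A) = (FIRST(RHS) \ {ε}) ∪ (FOLLOW(A) if ε ∈ FIRST(RHS), i.e. RHS ⇒* ε)
FIRST(C) = { ')', ε }
FIRST(Y) = { ')' }
FIRST(C Y A) = { ')' }
ε ∉ FIRST(C Y A), so FOLLOW(A) is not added.
PREDICT(A → C Y A) = { ')' }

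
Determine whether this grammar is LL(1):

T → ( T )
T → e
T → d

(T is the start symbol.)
For T:
  PREDICT(T → '(' T ')') = { '(' }
  PREDICT(T → e) = { 'e' }
  PREDICT(T → d) = { 'd' }

All predict sets are disjoint. The grammar IS LL(1).

Answer: Yes, the grammar is LL(1).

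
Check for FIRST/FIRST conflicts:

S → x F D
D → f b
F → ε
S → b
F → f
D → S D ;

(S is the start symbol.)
FIRST sets of the non-terminals at (or reachable through a nullable prefix from) the front of some alternative:
  FIRST(S) = { 'b', 'x' }

Productions for S:
  S → x F D: FIRST = { 'x' }
  S → b: FIRST = { 'b' }
Productions for D:
  D → f b: FIRST = { 'f' }
  D → S D ;: FIRST = { 'b', 'x' }
Productions for F:
  F → ε: FIRST = { ε }
  F → f: FIRST = { 'f' }

All alternatives of each non-terminal have pairwise disjoint FIRST sets.

Answer: No FIRST/FIRST conflicts.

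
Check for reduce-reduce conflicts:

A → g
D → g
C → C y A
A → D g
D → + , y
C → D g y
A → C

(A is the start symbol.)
A reduce-reduce conflict occurs when an LR(0) state has two complete items [A → α .] and [B → β .] — both call for a reduction, and with no lookahead the parser cannot choose between them.

Augment with A' → A and build the canonical LR(0) collection (I0 = CLOSURE({[A' → . A]}), then GOTO on every symbol after a dot until no new states appear). It has 12 states:
  I0: { [A → . C], [A → . D g], [A → . g], [A' → . A], [C → . C y A], [C → . D g y], [D → . + , y], [D → . g] }  — shift
  I1: { [D → + . , y] }  — shift
  I2: { [A' → A .] }  — accept
  I3: { [A → C .], [C → C . y A] }  — shift, reduce
  I4: { [A → D . g], [C → D . g y] }  — shift
  I5: { [A → g .], [D → g .] }  — 2 reduces
  I6: { [A → D g .], [C → D g . y] }  — shift, reduce
  I7: { [C → D g y .] }  — reduce
  I8: { [A → . C], [A → . D g], [A → . g], [C → . C y A], [C → . D g y], [C → C y . A], [D → . + , y], [D → . g] }  — shift
  I9: { [C → C y A .] }  — reduce
  I10: { [D → + , . y] }  — shift
  I11: { [D → + , y .] }  — reduce

I5 contains complete items [A → g .], [D → g .] — reduce-reduce conflict.

Answer: Yes — I5: [A → g .] vs [D → g .]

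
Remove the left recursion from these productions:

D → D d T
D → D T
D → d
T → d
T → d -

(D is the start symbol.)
D → d D'
D' → d T D'
D' → T D'
D' → ε
T → d
T → d -

D is directly left-recursive. The standard transformation for
  A → A α₁ | ... | A α_m | β₁ | ... | β_n
is
  A  → β₁ A' | ... | β_n A'
  A' → α₁ A' | ... | α_m A' | ε

D → d becomes D → d D'
D → D d T becomes D' → d T D'
D → D T becomes D' → T D'
Add D' → ε

Productions for other non-terminals are unchanged:
  T → d
  T → d -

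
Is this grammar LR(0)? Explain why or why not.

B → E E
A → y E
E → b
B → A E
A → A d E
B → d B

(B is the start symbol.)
A grammar is LR(0) if no state in the canonical LR(0) collection has:
  - both a shift item (dot before a terminal) and a complete item (shift-reduce conflict), or
  - two or more complete items (reduce-reduce conflict; the accept item [B' → B .] counts as a complete item here).

Augment with B' → B and build the canonical LR(0) collection (I0 = CLOSURE({[B' → . B]}), then GOTO on every symbol after a dot until no new states appear). It has 13 states:
  I0: { [A → . A d E], [A → . y E], [B → . A E], [B → . E E], [B → . d B], [B' → . B], [E → . b] }  — shift
  I1: { [A → A . d E], [B → A . E], [E → . b] }  — shift
  I2: { [B' → B .] }  — accept
  I3: { [B → E . E], [E → . b] }  — shift
  I4: { [E → b .] }  — reduce
  I5: { [A → . A d E], [A → . y E], [B → . A E], [B → . E E], [B → . d B], [B → d . B], [E → . b] }  — shift
  I6: { [A → y . E], [E → . b] }  — shift
  I7: { [A → y E .] }  — reduce
  I8: { [B → d B .] }  — reduce
  I9: { [B → E E .] }  — reduce
  I10: { [B → A E .] }  — reduce
  I11: { [A → A d . E], [E → . b] }  — shift
  I12: { [A → A d E .] }  — reduce

Every state is either a pure shift/goto state or contains exactly one complete item and nothing to shift — no conflicts. The grammar is LR(0).

Answer: Yes, the grammar is LR(0)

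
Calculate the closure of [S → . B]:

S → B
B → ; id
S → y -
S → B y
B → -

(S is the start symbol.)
To compute CLOSURE, for each item [A → α.Bβ] where B is a non-terminal, add [B → .γ] for all productions B → γ; repeat for the newly added items until nothing changes.

Start with: [S → . B]
  [S → . B] has the dot before B: add [B → . ; id], [B → . -]
No further items can be added.

CLOSURE = { [B → . -], [B → . ; id], [S → . B] }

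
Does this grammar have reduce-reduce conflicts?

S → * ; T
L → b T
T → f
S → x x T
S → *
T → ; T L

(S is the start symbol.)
No reduce-reduce conflicts

Augment with S' → S and build the canonical LR(0) collection (I0 = CLOSURE({[S' → . S]}), then GOTO on every symbol after a dot until no new states appear). It has 14 states:
  I0: { [S → . * ; T], [S → . *], [S → . x x T], [S' → . S] }  — shift
  I1: { [S → * . ; T], [S → * .] }  — shift, reduce
  I2: { [S' → S .] }  — accept
  I3: { [S → x . x T] }  — shift
  I4: { [S → x x . T], [T → . ; T L], [T → . f] }  — shift
  I5: { [T → . ; T L], [T → . f], [T → ; . T L] }  — shift
  I6: { [S → x x T .] }  — reduce
  I7: { [T → f .] }  — reduce
  I8: { [L → . b T], [T → ; T . L] }  — shift
  I9: { [T → ; T L .] }  — reduce
  I10: { [L → b . T], [T → . ; T L], [T → . f] }  — shift
  I11: { [L → b T .] }  — reduce
  I12: { [S → * ; . T], [T → . ; T L], [T → . f] }  — shift
  I13: { [S → * ; T .] }  — reduce

No state contains more than one complete item.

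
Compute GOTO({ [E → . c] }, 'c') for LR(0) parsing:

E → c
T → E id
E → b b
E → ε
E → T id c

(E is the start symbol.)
{ [E → c .] }

GOTO(I, 'c') = CLOSURE({ [A → αX.β] : [A → α.Xβ] ∈ I, X = 'c' })

Items with dot before 'c', with the dot advanced:
  [E → . c] → [E → c .]
Closure adds nothing (no advanced item has the dot before a non-terminal).

GOTO = { [E → c .] }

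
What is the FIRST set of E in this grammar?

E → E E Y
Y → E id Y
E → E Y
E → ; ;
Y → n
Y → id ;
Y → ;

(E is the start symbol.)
From E → E E Y:
  - E is the symbol being defined: contributes nothing new
    E is not nullable, so stop
From E → E Y:
  - E is the symbol being defined: contributes nothing new
    E is not nullable, so stop
From E → ; ;:
  - ';' is a terminal: add ';' and stop

Collecting: FIRST(E) = { ';' }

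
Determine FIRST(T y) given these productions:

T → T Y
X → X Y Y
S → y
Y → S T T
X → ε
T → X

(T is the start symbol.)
{ 'y' }

FIRST sets of the non-terminals involved (from the grammar, by fixed-point iteration):
  FIRST(T) = { 'y', ε }

To compute FIRST(T y), process the symbols left to right:
Symbol T is a non-terminal. Add FIRST(T) \ {ε} = { 'y' }
T is nullable (ε ∈ FIRST(T)), continue to the next symbol.
Symbol y is a terminal. Add 'y' and stop.
FIRST(T y) = { 'y' }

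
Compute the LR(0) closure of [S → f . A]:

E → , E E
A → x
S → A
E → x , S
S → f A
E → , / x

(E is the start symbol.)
To compute CLOSURE, for each item [A → α.Bβ] where B is a non-terminal, add [B → .γ] for all productions B → γ; repeat for the newly added items until nothing changes.

Start with: [S → f . A]
  [S → f . A] has the dot before A: add [A → . x]
No further items can be added.

CLOSURE = { [A → . x], [S → f . A] }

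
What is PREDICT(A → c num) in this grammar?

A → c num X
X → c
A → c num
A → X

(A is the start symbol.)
{ 'c' }

PREDICT(A → c num) = (FIRST(RHS) \ {ε}) ∪ (FOLLOW(A) if ε ∈ FIRST(RHS), i.e. RHS ⇒* ε)
FIRST(c num) = { 'c' }
ε ∉ FIRST(c num), so FOLLOW(A) is not added.
PREDICT(A → c num) = { 'c' }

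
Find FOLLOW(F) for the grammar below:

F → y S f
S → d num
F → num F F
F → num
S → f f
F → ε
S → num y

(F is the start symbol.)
F is the start symbol, so $ ∈ FOLLOW(F).
In F → num F F: F is followed by F, add FIRST(F) \ {ε} = { 'num', 'y' }
  F is nullable, so FOLLOW(F) is also included — that is the set being defined, nothing new
In F → num F F: F is at the end; this adds FOLLOW(F) to itself — nothing new

Taking the union: FOLLOW(F) = { $, 'num', 'y' }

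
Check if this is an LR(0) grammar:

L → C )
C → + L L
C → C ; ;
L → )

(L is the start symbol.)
Yes, the grammar is LR(0)

A grammar is LR(0) if no state in the canonical LR(0) collection has:
  - both a shift item (dot before a terminal) and a complete item (shift-reduce conflict), or
  - two or more complete items (reduce-reduce conflict; the accept item [L' → L .] counts as a complete item here).

Augment with L' → L and build the canonical LR(0) collection (I0 = CLOSURE({[L' → . L]}), then GOTO on every symbol after a dot until no new states appear). It has 10 states:
  I0: { [C → . + L L], [C → . C ; ;], [L → . )], [L → . C )], [L' → . L] }  — shift
  I1: { [L → ) .] }  — reduce
  I2: { [C → + . L L], [C → . + L L], [C → . C ; ;], [L → . )], [L → . C )] }  — shift
  I3: { [C → C . ; ;], [L → C . )] }  — shift
  I4: { [L' → L .] }  — accept
  I5: { [L → C ) .] }  — reduce
  I6: { [C → C ; . ;] }  — shift
  I7: { [C → C ; ; .] }  — reduce
  I8: { [C → + L . L], [C → . + L L], [C → . C ; ;], [L → . )], [L → . C )] }  — shift
  I9: { [C → + L L .] }  — reduce

Every state is either a pure shift/goto state or contains exactly one complete item and nothing to shift — no conflicts. The grammar is LR(0).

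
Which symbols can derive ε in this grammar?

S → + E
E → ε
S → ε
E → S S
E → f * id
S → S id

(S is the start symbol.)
{ 'E', 'S' }

A non-terminal is nullable if it can derive ε (the empty string): either it has an ε-production, or it has a production whose right-hand side consists entirely of nullable non-terminals.

ε-productions: E → ε, S → ε
So E, S are immediately nullable.
Every non-terminal is now nullable.
Nullable = { 'E', 'S' }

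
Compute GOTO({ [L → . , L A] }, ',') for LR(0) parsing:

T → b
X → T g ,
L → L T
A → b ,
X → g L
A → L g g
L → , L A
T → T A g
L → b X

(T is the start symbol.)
GOTO(I, ',') = CLOSURE({ [A → αX.β] : [A → α.Xβ] ∈ I, X = ',' })

Items with dot before ',', with the dot advanced:
  [L → . , L A] → [L → , . L A]
Closure of the advanced items:
  [L → , . L A] has the dot before L: add [L → . L T], [L → . , L A], [L → . b X]

GOTO = { [L → , . L A], [L → . , L A], [L → . L T], [L → . b X] }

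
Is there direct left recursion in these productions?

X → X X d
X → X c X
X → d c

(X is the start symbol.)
Yes, X is left-recursive

Direct left recursion occurs when N → N α for some non-terminal N (the right-hand side begins with the left-hand side itself).

X → X X d: LEFT RECURSIVE (starts with X)
X → X c X: LEFT RECURSIVE (starts with X)
X → d c: starts with d

The grammar has direct left recursion on: X.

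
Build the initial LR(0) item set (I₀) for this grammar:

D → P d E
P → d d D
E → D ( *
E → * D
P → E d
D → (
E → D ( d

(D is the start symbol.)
First, augment the grammar with D' → D
I₀ = CLOSURE({ [D' → . D] }):
  [D' → . D] has the dot before D: add [D → . P d E], [D → . (]
  [D → . P d E] has the dot before P: add [P → . d d D], [P → . E d]
  [P → . E d] has the dot before E: add [E → . D ( *], [E → . * D], [E → . D ( d]
No further items can be added.

I₀ = { [D → . (], [D → . P d E], [D' → . D], [E → . * D], [E → . D ( *], [E → . D ( d], [P → . E d], [P → . d d D] }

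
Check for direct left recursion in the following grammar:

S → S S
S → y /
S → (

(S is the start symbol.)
Yes, S is left-recursive

Direct left recursion occurs when N → N α for some non-terminal N (the right-hand side begins with the left-hand side itself).

S → S S: LEFT RECURSIVE (starts with S)
S → y /: starts with y
S → (: starts with '('

The grammar has direct left recursion on: S.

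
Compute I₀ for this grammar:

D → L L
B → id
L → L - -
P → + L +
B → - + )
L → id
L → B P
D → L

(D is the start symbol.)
First, augment the grammar with D' → D
I₀ = CLOSURE({ [D' → . D] }):
  [D' → . D] has the dot before D: add [D → . L L], [D → . L]
  [D → . L L] has the dot before L: add [L → . L - -], [L → . id], [L → . B P]
  [L → . B P] has the dot before B: add [B → . id], [B → . - + )]
No further items can be added.

I₀ = { [B → . - + )], [B → . id], [D → . L L], [D → . L], [D' → . D], [L → . B P], [L → . L - -], [L → . id] }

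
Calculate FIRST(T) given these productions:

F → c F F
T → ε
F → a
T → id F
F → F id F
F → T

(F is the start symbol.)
{ 'id', ε }

To compute FIRST(T), examine every production with T on the left-hand side, reading each right-hand side left to right until a non-nullable symbol is reached.

From T → ε:
  - ε-production, so ε ∈ FIRST(T)
From T → id F:
  - id is a terminal: add 'id' and stop

Collecting: FIRST(T) = { 'id', ε }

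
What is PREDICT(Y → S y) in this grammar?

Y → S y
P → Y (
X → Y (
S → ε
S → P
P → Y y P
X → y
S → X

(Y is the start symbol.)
{ 'y' }

PREDICT(Y → S y) = (FIRST(RHS) \ {ε}) ∪ (FOLLOW(Y) if ε ∈ FIRST(RHS), i.e. RHS ⇒* ε)
FIRST(S) = { 'y', ε }
FIRST(S y) = { 'y' }
ε ∉ FIRST(S y), so FOLLOW(Y) is not added.
PREDICT(Y → S y) = { 'y' }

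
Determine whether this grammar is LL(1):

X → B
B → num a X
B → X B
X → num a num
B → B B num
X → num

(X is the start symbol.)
Relevant sets:
  FIRST(B) = { 'num' }
  FIRST(X) = { 'num' }

For X:
  PREDICT(X → B) = { 'num' }
  PREDICT(X → num a num) = { 'num' }
  PREDICT(X → num) = { 'num' }
For B:
  PREDICT(B → num a X) = { 'num' }
  PREDICT(B → X B) = { 'num' }
  PREDICT(B → B B num) = { 'num' }

Conflict found: Predict set conflict for X: { 'num' }
The grammar is NOT LL(1).

Answer: No. Predict set conflict for X: { 'num' }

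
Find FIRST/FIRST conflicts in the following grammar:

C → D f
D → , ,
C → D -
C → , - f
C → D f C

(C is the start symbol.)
Yes. C → D f / C → D '-' on { ',' }; C → D f / C → ',' '-' f on { ',' }; C → D f / C → D f C on { ',' }; C → D '-' / C → ',' '-' f on { ',' }; C → D '-' / C → D f C on { ',' }; C → ',' '-' f / C → D f C on { ',' }

A FIRST/FIRST conflict occurs when two productions N → α and N → β for the same non-terminal have FIRST(α) ∩ FIRST(β) ≠ ∅ (with ε ∈ FIRST of a nullable right-hand side, so two nullable alternatives also conflict).

FIRST sets of the non-terminals at (or reachable through a nullable prefix from) the front of some alternative:
  FIRST(D) = { ',' }

Productions for C:
  C → D f: FIRST = { ',' }
  C → D -: FIRST = { ',' }
  C → , - f: FIRST = { ',' }
  C → D f C: FIRST = { ',' }
D has only one production, so no FIRST/FIRST conflict is possible there.

Conflict for C: C → D f and C → D -
  Overlap: { ',' }
Conflict for C: C → D f and C → , - f
  Overlap: { ',' }
Conflict for C: C → D f and C → D f C
  Overlap: { ',' }
Conflict for C: C → D - and C → , - f
  Overlap: { ',' }
Conflict for C: C → D - and C → D f C
  Overlap: { ',' }
Conflict for C: C → , - f and C → D f C
  Overlap: { ',' }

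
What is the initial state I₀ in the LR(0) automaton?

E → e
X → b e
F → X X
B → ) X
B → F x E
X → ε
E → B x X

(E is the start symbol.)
First, augment the grammar with E' → E
I₀ = CLOSURE({ [E' → . E] }):
  [E' → . E] has the dot before E: add [E → . e], [E → . B x X]
  [E → . B x X] has the dot before B: add [B → . ) X], [B → . F x E]
  [B → . F x E] has the dot before F: add [F → . X X]
  [F → . X X] has the dot before X: add [X → . b e], [X → .]
No further items can be added.

I₀ = { [B → . ) X], [B → . F x E], [E → . B x X], [E → . e], [E' → . E], [F → . X X], [X → . b e], [X → .] }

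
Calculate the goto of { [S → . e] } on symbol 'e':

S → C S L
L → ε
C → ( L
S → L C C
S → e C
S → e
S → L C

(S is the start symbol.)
{ [S → e .] }

GOTO(I, 'e') = CLOSURE({ [A → αX.β] : [A → α.Xβ] ∈ I, X = 'e' })

Items with dot before 'e', with the dot advanced:
  [S → . e] → [S → e .]
Closure adds nothing (no advanced item has the dot before a non-terminal).

GOTO = { [S → e .] }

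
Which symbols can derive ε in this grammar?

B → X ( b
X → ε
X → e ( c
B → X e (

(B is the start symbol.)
{ 'X' }

A non-terminal is nullable if it can derive ε (the empty string): either it has an ε-production, or it has a production whose right-hand side consists entirely of nullable non-terminals.

ε-productions: X → ε
So X is immediately nullable.
No further non-terminal can be added: every production for the remaining non-terminals contains a terminal or a non-nullable non-terminal.
Nullable = { 'X' }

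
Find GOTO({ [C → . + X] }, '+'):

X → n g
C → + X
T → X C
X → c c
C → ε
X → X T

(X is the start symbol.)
GOTO(I, '+') = CLOSURE({ [A → αX.β] : [A → α.Xβ] ∈ I, X = '+' })

Items with dot before '+', with the dot advanced:
  [C → . + X] → [C → + . X]
Closure of the advanced items:
  [C → + . X] has the dot before X: add [X → . n g], [X → . c c], [X → . X T]

GOTO = { [C → + . X], [X → . X T], [X → . c c], [X → . n g] }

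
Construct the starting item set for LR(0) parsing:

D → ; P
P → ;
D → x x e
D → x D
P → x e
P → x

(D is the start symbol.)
{ [D → . ; P], [D → . x D], [D → . x x e], [D' → . D] }

First, augment the grammar with D' → D
I₀ = CLOSURE({ [D' → . D] }):
  [D' → . D] has the dot before D: add [D → . ; P], [D → . x x e], [D → . x D]
No further items can be added.

I₀ = { [D → . ; P], [D → . x D], [D → . x x e], [D' → . D] }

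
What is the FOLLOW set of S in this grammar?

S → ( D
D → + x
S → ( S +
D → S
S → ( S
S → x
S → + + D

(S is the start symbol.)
{ $, '+' }

To compute FOLLOW(S), find every occurrence of S on a right-hand side N → α S β: add FIRST(β) \ {ε}, and if β is empty or nullable also add FOLLOW(N). Iterate to a fixed point.

S is the start symbol, so $ ∈ FOLLOW(S).
In S → ( S +: S is followed by '+', add FIRST('+') \ {ε} = { '+' }
In D → S: S is at the end, add FOLLOW(D)
In S → ( S: S is at the end; this adds FOLLOW(S) to itself — nothing new

The FOLLOW sets referred to above (computed the same way, to a fixed point):
  FOLLOW(D) = { $, '+' }

Taking the union: FOLLOW(S) = { $, '+' }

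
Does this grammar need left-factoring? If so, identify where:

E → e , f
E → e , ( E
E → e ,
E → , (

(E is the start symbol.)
Left-factoring is needed when two productions for the same non-terminal
share a common prefix on the right-hand side.

Productions for E:
  E → e , f
  E → e , ( E
  E → e ,
  E → , (

Found common prefix 'e ,' in productions for E

Answer: Yes, E has productions with common prefix 'e ,'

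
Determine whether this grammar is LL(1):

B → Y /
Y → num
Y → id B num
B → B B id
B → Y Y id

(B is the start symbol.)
A grammar is LL(1) if for each non-terminal N with multiple productions, the predict sets of those productions are pairwise disjoint, where PREDICT(N → α) = (FIRST(α) \ {ε}) ∪ (FOLLOW(N) if α ⇒* ε).

Relevant sets:
  FIRST(Y) = { 'id', 'num' }
  FIRST(B) = { 'id', 'num' }

For B:
  PREDICT(B → Y '/') = { 'id', 'num' }
  PREDICT(B → B B id) = { 'id', 'num' }
  PREDICT(B → Y Y id) = { 'id', 'num' }
For Y:
  PREDICT(Y → num) = { 'num' }
  PREDICT(Y → id B num) = { 'id' }

Conflict found: Predict set conflict for B: { 'id', 'num' }
The grammar is NOT LL(1).

Answer: No. Predict set conflict for B: { 'id', 'num' }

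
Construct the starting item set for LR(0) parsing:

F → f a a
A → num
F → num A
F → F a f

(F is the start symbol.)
First, augment the grammar with F' → F
I₀ = CLOSURE({ [F' → . F] }):
  [F' → . F] has the dot before F: add [F → . f a a], [F → . num A], [F → . F a f]
No further items can be added.

I₀ = { [F → . F a f], [F → . f a a], [F → . num A], [F' → . F] }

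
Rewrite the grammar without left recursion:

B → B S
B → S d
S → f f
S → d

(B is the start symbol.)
B → S d B'
B' → S B'
B' → ε
S → f f
S → d

B is directly left-recursive. The standard transformation for
  A → A α₁ | ... | A α_m | β₁ | ... | β_n
is
  A  → β₁ A' | ... | β_n A'
  A' → α₁ A' | ... | α_m A' | ε

B → S d becomes B → S d B'
B → B S becomes B' → S B'
Add B' → ε

Productions for other non-terminals are unchanged:
  S → f f
  S → d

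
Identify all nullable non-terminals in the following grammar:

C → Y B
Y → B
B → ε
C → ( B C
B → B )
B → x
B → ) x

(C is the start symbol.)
{ 'B', 'C', 'Y' }

A non-terminal is nullable if it can derive ε (the empty string): either it has an ε-production, or it has a production whose right-hand side consists entirely of nullable non-terminals.

ε-productions: B → ε
So B is immediately nullable.
Y → B: every symbol on the right is nullable, so Y is nullable too.
C → Y B: every symbol on the right is nullable, so C is nullable too.
Every non-terminal is now nullable.
Nullable = { 'B', 'C', 'Y' }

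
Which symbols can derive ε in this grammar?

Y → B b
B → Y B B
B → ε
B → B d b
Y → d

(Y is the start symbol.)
{ 'B' }

A non-terminal is nullable if it can derive ε (the empty string): either it has an ε-production, or it has a production whose right-hand side consists entirely of nullable non-terminals.

ε-productions: B → ε
So B is immediately nullable.
No further non-terminal can be added: every production for the remaining non-terminals contains a terminal or a non-nullable non-terminal.
Nullable = { 'B' }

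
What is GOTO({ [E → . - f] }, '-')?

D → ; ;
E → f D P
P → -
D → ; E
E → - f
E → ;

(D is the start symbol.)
{ [E → - . f] }

GOTO(I, '-') = CLOSURE({ [A → αX.β] : [A → α.Xβ] ∈ I, X = '-' })

Items with dot before '-', with the dot advanced:
  [E → . - f] → [E → - . f]
Closure adds nothing (no advanced item has the dot before a non-terminal).

GOTO = { [E → - . f] }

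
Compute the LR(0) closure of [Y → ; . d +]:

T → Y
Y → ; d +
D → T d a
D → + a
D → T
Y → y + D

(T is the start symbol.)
To compute CLOSURE, for each item [A → α.Bβ] where B is a non-terminal, add [B → .γ] for all productions B → γ; repeat for the newly added items until nothing changes.

Start with: [Y → ; . d +]
The dot precedes the terminal d, so nothing is added.

CLOSURE = { [Y → ; . d +] }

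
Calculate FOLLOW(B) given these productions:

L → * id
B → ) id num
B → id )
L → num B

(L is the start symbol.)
In L → num B: B is at the end, add FOLLOW(L)

The FOLLOW sets referred to above (computed the same way, to a fixed point):
  FOLLOW(L) = { $ }

Taking the union: FOLLOW(B) = { $ }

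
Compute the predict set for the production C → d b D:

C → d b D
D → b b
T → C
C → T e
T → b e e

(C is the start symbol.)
{ 'd' }

PREDICT(C → d b D) = (FIRST(RHS) \ {ε}) ∪ (FOLLOW(C) if ε ∈ FIRST(RHS), i.e. RHS ⇒* ε)
FIRST(d b D) = { 'd' }
ε ∉ FIRST(d b D), so FOLLOW(C) is not added.
PREDICT(C → d b D) = { 'd' }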